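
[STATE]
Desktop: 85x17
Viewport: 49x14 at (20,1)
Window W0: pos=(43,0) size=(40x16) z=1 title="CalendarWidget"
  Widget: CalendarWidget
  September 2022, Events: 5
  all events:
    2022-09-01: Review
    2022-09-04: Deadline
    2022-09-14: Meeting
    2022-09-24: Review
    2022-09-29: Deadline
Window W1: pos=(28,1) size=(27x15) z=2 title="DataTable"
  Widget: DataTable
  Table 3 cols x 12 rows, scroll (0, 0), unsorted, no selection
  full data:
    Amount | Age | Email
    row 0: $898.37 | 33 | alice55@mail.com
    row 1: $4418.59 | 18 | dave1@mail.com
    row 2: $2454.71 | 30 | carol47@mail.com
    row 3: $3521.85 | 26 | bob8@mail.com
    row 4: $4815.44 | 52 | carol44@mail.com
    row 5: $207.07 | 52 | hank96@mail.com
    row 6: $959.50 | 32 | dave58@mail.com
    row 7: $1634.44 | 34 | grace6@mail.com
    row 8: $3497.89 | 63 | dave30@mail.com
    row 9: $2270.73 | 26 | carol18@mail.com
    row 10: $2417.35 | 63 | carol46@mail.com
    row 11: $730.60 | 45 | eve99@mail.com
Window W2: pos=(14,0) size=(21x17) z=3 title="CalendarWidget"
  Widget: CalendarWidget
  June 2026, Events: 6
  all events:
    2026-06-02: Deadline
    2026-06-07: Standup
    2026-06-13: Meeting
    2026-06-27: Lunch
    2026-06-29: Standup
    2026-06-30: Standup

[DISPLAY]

ndarWidget    ┃━━━━━━━━━━━━━━━━━━━┓dget          
──────────────┨able               ┃──────────────
June 2026     ┃───────────────────┨ September 202
 We Th Fr Sa S┃  │Age│Email       ┃ Fr Sa Su     
*  3  4  5  6 ┃──┼───┼────────────┃*  2  3  4*   
 10 11 12 13* ┃7 │33 │alice55@mail┃  9 10 11     
 17 18 19 20 2┃59│18 │dave1@mail.c┃5 16 17 18    
 24 25 26 27* ┃71│30 │carol47@mail┃ 23 24* 25    
0*            ┃85│26 │bob8@mail.co┃* 30          
              ┃44│52 │carol44@mail┃              
              ┃7 │52 │hank96@mail.┃              
              ┃0 │32 │dave58@mail.┃              
              ┃44│34 │grace6@mail.┃              
              ┃89│63 │dave30@mail.┃              


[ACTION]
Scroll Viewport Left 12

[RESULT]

      ┃ CalendarWidget    ┃━━━━━━━━━━━━━━━━━━━┓dg
      ┠───────────────────┨able               ┃──
      ┃     June 2026     ┃───────────────────┨ S
      ┃Mo Tu We Th Fr Sa S┃  │Age│Email       ┃ F
      ┃ 1  2*  3  4  5  6 ┃──┼───┼────────────┃* 
      ┃ 8  9 10 11 12 13* ┃7 │33 │alice55@mail┃  
      ┃15 16 17 18 19 20 2┃59│18 │dave1@mail.c┃5 
      ┃22 23 24 25 26 27* ┃71│30 │carol47@mail┃ 2
      ┃29* 30*            ┃85│26 │bob8@mail.co┃* 
      ┃                   ┃44│52 │carol44@mail┃  
      ┃                   ┃7 │52 │hank96@mail.┃  
      ┃                   ┃0 │32 │dave58@mail.┃  
      ┃                   ┃44│34 │grace6@mail.┃  
      ┃                   ┃89│63 │dave30@mail.┃  


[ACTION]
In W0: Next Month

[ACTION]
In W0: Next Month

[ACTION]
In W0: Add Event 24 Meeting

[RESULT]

      ┃ CalendarWidget    ┃━━━━━━━━━━━━━━━━━━━┓dg
      ┠───────────────────┨able               ┃──
      ┃     June 2026     ┃───────────────────┨ N
      ┃Mo Tu We Th Fr Sa S┃  │Age│Email       ┃ F
      ┃ 1  2*  3  4  5  6 ┃──┼───┼────────────┃  
      ┃ 8  9 10 11 12 13* ┃7 │33 │alice55@mail┃ 1
      ┃15 16 17 18 19 20 2┃59│18 │dave1@mail.c┃ 1
      ┃22 23 24 25 26 27* ┃71│30 │carol47@mail┃* 
      ┃29* 30*            ┃85│26 │bob8@mail.co┃  
      ┃                   ┃44│52 │carol44@mail┃  
      ┃                   ┃7 │52 │hank96@mail.┃  
      ┃                   ┃0 │32 │dave58@mail.┃  
      ┃                   ┃44│34 │grace6@mail.┃  
      ┃                   ┃89│63 │dave30@mail.┃  


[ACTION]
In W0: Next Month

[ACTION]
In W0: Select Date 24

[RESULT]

      ┃ CalendarWidget    ┃━━━━━━━━━━━━━━━━━━━┓dg
      ┠───────────────────┨able               ┃──
      ┃     June 2026     ┃───────────────────┨ D
      ┃Mo Tu We Th Fr Sa S┃  │Age│Email       ┃ F
      ┃ 1  2*  3  4  5  6 ┃──┼───┼────────────┃  
      ┃ 8  9 10 11 12 13* ┃7 │33 │alice55@mail┃  
      ┃15 16 17 18 19 20 2┃59│18 │dave1@mail.c┃ 1
      ┃22 23 24 25 26 27* ┃71│30 │carol47@mail┃ 2
      ┃29* 30*            ┃85│26 │bob8@mail.co┃ 3
      ┃                   ┃44│52 │carol44@mail┃  
      ┃                   ┃7 │52 │hank96@mail.┃  
      ┃                   ┃0 │32 │dave58@mail.┃  
      ┃                   ┃44│34 │grace6@mail.┃  
      ┃                   ┃89│63 │dave30@mail.┃  


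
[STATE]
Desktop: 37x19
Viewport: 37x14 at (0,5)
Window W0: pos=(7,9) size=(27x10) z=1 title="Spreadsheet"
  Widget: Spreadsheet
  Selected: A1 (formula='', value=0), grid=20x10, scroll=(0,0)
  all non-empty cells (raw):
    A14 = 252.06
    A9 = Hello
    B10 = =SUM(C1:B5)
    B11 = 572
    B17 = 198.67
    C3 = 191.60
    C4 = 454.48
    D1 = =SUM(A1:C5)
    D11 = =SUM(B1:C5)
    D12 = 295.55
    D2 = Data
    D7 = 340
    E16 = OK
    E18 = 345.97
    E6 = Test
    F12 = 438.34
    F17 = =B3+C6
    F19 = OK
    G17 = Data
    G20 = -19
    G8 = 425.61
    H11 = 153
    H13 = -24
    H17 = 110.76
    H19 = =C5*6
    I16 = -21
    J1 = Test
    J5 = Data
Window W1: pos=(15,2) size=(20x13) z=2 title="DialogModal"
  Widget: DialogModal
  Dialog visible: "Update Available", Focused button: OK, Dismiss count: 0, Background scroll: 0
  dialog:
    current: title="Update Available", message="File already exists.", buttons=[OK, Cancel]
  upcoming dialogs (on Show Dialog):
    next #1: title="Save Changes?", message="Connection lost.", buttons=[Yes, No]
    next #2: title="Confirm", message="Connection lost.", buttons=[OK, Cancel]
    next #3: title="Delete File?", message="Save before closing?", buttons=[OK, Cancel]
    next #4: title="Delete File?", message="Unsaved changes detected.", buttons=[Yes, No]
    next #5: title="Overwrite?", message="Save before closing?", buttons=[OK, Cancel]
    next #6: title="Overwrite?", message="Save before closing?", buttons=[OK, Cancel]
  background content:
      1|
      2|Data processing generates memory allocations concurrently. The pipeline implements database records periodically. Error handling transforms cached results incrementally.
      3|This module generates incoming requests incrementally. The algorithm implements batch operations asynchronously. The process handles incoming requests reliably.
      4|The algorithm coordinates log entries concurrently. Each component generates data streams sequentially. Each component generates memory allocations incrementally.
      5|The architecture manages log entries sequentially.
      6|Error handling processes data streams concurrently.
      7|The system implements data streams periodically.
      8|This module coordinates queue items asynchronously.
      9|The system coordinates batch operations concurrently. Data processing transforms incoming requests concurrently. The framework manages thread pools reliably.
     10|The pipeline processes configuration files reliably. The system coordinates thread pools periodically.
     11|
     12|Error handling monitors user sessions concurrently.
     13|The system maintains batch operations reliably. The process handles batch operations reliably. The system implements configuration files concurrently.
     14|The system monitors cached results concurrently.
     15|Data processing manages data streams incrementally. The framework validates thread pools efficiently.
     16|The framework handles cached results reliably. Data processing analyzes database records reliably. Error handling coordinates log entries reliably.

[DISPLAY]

               ┃                  ┃  
               ┃Data processing ge┃  
               ┃Th┌────────────┐ra┃  
               ┃Th│Update Avail│or┃  
       ┏━━━━━━━┃Th│File already│ m┃  
       ┃ Spread┃Er│[OK]  Cancel│ro┃  
       ┠───────┃Th└────────────┘me┃  
       ┃A1:    ┃This module coordi┃  
       ┃       ┃The system coordin┃  
       ┃-------┗━━━━━━━━━━━━━━━━━━┛  
       ┃  1      [0]       0     ┃   
       ┃  2        0       0     ┃   
       ┃  3        0       0  191┃   
       ┗━━━━━━━━━━━━━━━━━━━━━━━━━┛   


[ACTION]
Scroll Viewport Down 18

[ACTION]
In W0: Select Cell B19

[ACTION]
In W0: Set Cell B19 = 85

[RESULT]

               ┃                  ┃  
               ┃Data processing ge┃  
               ┃Th┌────────────┐ra┃  
               ┃Th│Update Avail│or┃  
       ┏━━━━━━━┃Th│File already│ m┃  
       ┃ Spread┃Er│[OK]  Cancel│ro┃  
       ┠───────┃Th└────────────┘me┃  
       ┃B19: 85┃This module coordi┃  
       ┃       ┃The system coordin┃  
       ┃-------┗━━━━━━━━━━━━━━━━━━┛  
       ┃  1        0       0     ┃   
       ┃  2        0       0     ┃   
       ┃  3        0       0  191┃   
       ┗━━━━━━━━━━━━━━━━━━━━━━━━━┛   


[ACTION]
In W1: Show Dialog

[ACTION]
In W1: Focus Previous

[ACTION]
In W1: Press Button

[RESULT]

               ┃                  ┃  
               ┃Data processing ge┃  
               ┃This module genera┃  
               ┃The algorithm coor┃  
       ┏━━━━━━━┃The architecture m┃  
       ┃ Spread┃Error handling pro┃  
       ┠───────┃The system impleme┃  
       ┃B19: 85┃This module coordi┃  
       ┃       ┃The system coordin┃  
       ┃-------┗━━━━━━━━━━━━━━━━━━┛  
       ┃  1        0       0     ┃   
       ┃  2        0       0     ┃   
       ┃  3        0       0  191┃   
       ┗━━━━━━━━━━━━━━━━━━━━━━━━━┛   


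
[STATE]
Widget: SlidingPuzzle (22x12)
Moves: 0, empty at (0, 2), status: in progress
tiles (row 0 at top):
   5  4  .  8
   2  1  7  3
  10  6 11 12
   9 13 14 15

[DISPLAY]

┌────┬────┬────┬────┐ 
│  5 │  4 │    │  8 │ 
├────┼────┼────┼────┤ 
│  2 │  1 │  7 │  3 │ 
├────┼────┼────┼────┤ 
│ 10 │  6 │ 11 │ 12 │ 
├────┼────┼────┼────┤ 
│  9 │ 13 │ 14 │ 15 │ 
└────┴────┴────┴────┘ 
Moves: 0              
                      
                      


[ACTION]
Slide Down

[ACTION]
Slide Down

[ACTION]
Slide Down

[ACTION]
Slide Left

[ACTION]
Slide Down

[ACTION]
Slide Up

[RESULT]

┌────┬────┬────┬────┐ 
│  5 │  4 │  8 │  3 │ 
├────┼────┼────┼────┤ 
│  2 │  1 │  7 │    │ 
├────┼────┼────┼────┤ 
│ 10 │  6 │ 11 │ 12 │ 
├────┼────┼────┼────┤ 
│  9 │ 13 │ 14 │ 15 │ 
└────┴────┴────┴────┘ 
Moves: 2              
                      
                      


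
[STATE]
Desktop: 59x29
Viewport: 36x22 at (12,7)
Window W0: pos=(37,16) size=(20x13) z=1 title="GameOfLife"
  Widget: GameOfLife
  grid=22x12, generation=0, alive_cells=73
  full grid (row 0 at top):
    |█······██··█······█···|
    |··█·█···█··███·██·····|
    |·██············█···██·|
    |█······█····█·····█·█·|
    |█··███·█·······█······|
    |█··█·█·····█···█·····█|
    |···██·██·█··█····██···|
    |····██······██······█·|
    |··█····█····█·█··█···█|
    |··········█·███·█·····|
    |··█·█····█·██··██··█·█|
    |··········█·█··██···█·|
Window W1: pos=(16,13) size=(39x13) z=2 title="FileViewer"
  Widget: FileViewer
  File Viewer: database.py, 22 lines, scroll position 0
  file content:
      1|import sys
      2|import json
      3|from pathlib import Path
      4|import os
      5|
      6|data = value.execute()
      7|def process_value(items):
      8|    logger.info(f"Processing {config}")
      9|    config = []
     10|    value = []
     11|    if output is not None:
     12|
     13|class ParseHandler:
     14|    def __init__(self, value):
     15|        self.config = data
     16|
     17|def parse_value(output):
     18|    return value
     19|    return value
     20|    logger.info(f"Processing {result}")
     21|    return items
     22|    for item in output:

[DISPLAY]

                                    
                                    
                                    
                                    
                                    
                                    
    ┏━━━━━━━━━━━━━━━━━━━━━━━━━━━━━━━
    ┃ FileViewer                    
    ┠───────────────────────────────
    ┃import sys                     
    ┃import json                    
    ┃from pathlib import Path       
    ┃import os                      
    ┃                               
    ┃data = value.execute()         
    ┃def process_value(items):      
    ┃    logger.info(f"Processing {c
    ┃    config = []                
    ┗━━━━━━━━━━━━━━━━━━━━━━━━━━━━━━━
                         ┃█····█····
                         ┃········█·
                         ┗━━━━━━━━━━


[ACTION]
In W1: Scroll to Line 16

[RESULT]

                                    
                                    
                                    
                                    
                                    
                                    
    ┏━━━━━━━━━━━━━━━━━━━━━━━━━━━━━━━
    ┃ FileViewer                    
    ┠───────────────────────────────
    ┃    def __init__(self, value): 
    ┃        self.config = data     
    ┃                               
    ┃def parse_value(output):       
    ┃    return value               
    ┃    return value               
    ┃    logger.info(f"Processing {r
    ┃    return items               
    ┃    for item in output:        
    ┗━━━━━━━━━━━━━━━━━━━━━━━━━━━━━━━
                         ┃█····█····
                         ┃········█·
                         ┗━━━━━━━━━━


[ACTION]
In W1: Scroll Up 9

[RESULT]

                                    
                                    
                                    
                                    
                                    
                                    
    ┏━━━━━━━━━━━━━━━━━━━━━━━━━━━━━━━
    ┃ FileViewer                    
    ┠───────────────────────────────
    ┃                               
    ┃data = value.execute()         
    ┃def process_value(items):      
    ┃    logger.info(f"Processing {c
    ┃    config = []                
    ┃    value = []                 
    ┃    if output is not None:     
    ┃                               
    ┃class ParseHandler:            
    ┗━━━━━━━━━━━━━━━━━━━━━━━━━━━━━━━
                         ┃█····█····
                         ┃········█·
                         ┗━━━━━━━━━━


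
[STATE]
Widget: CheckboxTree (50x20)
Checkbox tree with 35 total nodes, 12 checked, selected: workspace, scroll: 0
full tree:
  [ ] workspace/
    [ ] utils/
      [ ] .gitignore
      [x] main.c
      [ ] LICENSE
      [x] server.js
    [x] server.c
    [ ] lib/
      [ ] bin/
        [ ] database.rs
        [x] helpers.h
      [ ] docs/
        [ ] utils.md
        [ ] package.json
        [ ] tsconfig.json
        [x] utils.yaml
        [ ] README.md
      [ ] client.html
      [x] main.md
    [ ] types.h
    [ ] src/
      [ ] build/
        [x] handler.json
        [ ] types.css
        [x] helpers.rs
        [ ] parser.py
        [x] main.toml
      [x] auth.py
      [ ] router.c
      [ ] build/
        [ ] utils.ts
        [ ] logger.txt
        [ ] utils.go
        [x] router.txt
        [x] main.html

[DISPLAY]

>[-] workspace/                                   
   [-] utils/                                     
     [ ] .gitignore                               
     [x] main.c                                   
     [ ] LICENSE                                  
     [x] server.js                                
   [x] server.c                                   
   [-] lib/                                       
     [-] bin/                                     
       [ ] database.rs                            
       [x] helpers.h                              
     [-] docs/                                    
       [ ] utils.md                               
       [ ] package.json                           
       [ ] tsconfig.json                          
       [x] utils.yaml                             
       [ ] README.md                              
     [ ] client.html                              
     [x] main.md                                  
   [ ] types.h                                    


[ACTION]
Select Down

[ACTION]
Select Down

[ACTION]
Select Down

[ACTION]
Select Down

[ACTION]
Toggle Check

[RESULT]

 [-] workspace/                                   
   [-] utils/                                     
     [ ] .gitignore                               
     [x] main.c                                   
>    [x] LICENSE                                  
     [x] server.js                                
   [x] server.c                                   
   [-] lib/                                       
     [-] bin/                                     
       [ ] database.rs                            
       [x] helpers.h                              
     [-] docs/                                    
       [ ] utils.md                               
       [ ] package.json                           
       [ ] tsconfig.json                          
       [x] utils.yaml                             
       [ ] README.md                              
     [ ] client.html                              
     [x] main.md                                  
   [ ] types.h                                    


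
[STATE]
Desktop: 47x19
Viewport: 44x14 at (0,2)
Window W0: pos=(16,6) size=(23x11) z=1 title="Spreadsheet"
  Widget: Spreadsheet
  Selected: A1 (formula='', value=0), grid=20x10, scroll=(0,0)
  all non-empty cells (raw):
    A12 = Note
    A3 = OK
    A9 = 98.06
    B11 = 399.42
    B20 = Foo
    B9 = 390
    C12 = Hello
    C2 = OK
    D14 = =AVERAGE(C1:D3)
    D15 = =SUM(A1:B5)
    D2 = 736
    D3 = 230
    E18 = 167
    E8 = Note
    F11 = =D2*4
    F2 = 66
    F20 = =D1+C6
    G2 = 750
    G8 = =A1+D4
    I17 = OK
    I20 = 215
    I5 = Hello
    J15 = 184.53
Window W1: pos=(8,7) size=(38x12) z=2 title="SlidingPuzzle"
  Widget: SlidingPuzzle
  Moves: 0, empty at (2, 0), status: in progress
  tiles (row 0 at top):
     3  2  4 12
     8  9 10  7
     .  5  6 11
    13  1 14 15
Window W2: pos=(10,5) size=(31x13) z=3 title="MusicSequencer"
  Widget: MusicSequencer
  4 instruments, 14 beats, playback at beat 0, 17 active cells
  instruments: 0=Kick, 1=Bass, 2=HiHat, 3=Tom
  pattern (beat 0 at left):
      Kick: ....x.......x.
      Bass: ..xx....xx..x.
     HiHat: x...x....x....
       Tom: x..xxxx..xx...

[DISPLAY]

                                            
                                            
                                            
          ┏━━━━━━━━━━━━━━━━━━━━━━━━━━━━━┓   
          ┃ MusicSequencer              ┃   
        ┏━┠─────────────────────────────┨━━━
        ┃ ┃      ▼1234567890123         ┃   
        ┠─┃  Kick····█·······█·         ┃───
        ┃┌┃  Bass··██····██··█·         ┃   
        ┃│┃ HiHat█···█····█····         ┃   
        ┃├┃   Tom█··████··██···         ┃   
        ┃│┃                             ┃   
        ┃├┃                             ┃   
        ┃│┃                             ┃   


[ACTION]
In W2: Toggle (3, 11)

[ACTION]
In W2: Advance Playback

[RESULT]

                                            
                                            
                                            
          ┏━━━━━━━━━━━━━━━━━━━━━━━━━━━━━┓   
          ┃ MusicSequencer              ┃   
        ┏━┠─────────────────────────────┨━━━
        ┃ ┃      0▼234567890123         ┃   
        ┠─┃  Kick····█·······█·         ┃───
        ┃┌┃  Bass··██····██··█·         ┃   
        ┃│┃ HiHat█···█····█····         ┃   
        ┃├┃   Tom█··████··███··         ┃   
        ┃│┃                             ┃   
        ┃├┃                             ┃   
        ┃│┃                             ┃   


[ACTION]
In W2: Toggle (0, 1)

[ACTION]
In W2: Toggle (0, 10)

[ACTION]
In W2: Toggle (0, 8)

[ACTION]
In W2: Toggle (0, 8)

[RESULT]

                                            
                                            
                                            
          ┏━━━━━━━━━━━━━━━━━━━━━━━━━━━━━┓   
          ┃ MusicSequencer              ┃   
        ┏━┠─────────────────────────────┨━━━
        ┃ ┃      0▼234567890123         ┃   
        ┠─┃  Kick·█··█·····█·█·         ┃───
        ┃┌┃  Bass··██····██··█·         ┃   
        ┃│┃ HiHat█···█····█····         ┃   
        ┃├┃   Tom█··████··███··         ┃   
        ┃│┃                             ┃   
        ┃├┃                             ┃   
        ┃│┃                             ┃   


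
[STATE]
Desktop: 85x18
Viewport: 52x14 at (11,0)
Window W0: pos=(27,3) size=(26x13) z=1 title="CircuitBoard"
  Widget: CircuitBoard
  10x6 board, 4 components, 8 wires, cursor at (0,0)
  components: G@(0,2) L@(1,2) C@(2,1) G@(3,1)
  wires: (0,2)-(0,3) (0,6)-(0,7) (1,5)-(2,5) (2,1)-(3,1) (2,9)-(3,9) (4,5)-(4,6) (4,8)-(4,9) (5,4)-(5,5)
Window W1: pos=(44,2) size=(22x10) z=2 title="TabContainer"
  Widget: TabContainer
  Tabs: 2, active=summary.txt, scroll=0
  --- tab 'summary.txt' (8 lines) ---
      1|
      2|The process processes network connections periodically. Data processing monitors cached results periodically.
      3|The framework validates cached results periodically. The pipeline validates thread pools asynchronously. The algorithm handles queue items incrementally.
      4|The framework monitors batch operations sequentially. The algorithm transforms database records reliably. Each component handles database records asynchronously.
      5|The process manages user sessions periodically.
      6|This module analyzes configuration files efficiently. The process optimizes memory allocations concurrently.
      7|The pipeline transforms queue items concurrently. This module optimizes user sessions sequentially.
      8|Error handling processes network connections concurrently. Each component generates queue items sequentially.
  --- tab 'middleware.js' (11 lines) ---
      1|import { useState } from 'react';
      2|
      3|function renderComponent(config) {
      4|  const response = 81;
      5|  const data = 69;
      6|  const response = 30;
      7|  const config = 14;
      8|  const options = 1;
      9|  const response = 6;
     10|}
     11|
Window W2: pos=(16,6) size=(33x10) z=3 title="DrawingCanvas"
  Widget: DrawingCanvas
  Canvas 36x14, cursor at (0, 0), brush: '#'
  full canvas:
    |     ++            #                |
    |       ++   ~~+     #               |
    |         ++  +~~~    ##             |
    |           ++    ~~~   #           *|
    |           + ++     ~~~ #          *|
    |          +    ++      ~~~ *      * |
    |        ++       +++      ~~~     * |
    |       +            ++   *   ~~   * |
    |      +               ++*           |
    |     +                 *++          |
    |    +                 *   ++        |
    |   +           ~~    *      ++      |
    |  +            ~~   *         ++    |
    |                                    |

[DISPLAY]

                                                    
                                                    
                                 ┏━━━━━━━━━━━━━━━━━━
                ┏━━━━━━━━━━━━━━━━┃ TabContainer     
                ┃ CircuitBoard   ┠──────────────────
                ┠────────────────┃[summary.txt]│ mid
     ┏━━━━━━━━━━━━━━━━━━━━━━━━━━━━━━━┓──────────────
     ┃ DrawingCanvas                 ┃              
     ┠───────────────────────────────┨process proces
     ┃+    ++            #           ┃framework vali
     ┃       ++   ~~+     #          ┃framework moni
     ┃         ++  +~~~    ##        ┃━━━━━━━━━━━━━━
     ┃           ++    ~~~   #       ┃   ┃          
     ┃           + ++     ~~~ #      ┃   ┃          


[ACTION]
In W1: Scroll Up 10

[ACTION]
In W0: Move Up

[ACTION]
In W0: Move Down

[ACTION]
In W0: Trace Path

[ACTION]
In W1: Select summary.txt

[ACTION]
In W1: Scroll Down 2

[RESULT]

                                                    
                                                    
                                 ┏━━━━━━━━━━━━━━━━━━
                ┏━━━━━━━━━━━━━━━━┃ TabContainer     
                ┃ CircuitBoard   ┠──────────────────
                ┠────────────────┃[summary.txt]│ mid
     ┏━━━━━━━━━━━━━━━━━━━━━━━━━━━━━━━┓──────────────
     ┃ DrawingCanvas                 ┃framework vali
     ┠───────────────────────────────┨framework moni
     ┃+    ++            #           ┃process manage
     ┃       ++   ~~+     #          ┃ module analyz
     ┃         ++  +~~~    ##        ┃━━━━━━━━━━━━━━
     ┃           ++    ~~~   #       ┃   ┃          
     ┃           + ++     ~~~ #      ┃   ┃          


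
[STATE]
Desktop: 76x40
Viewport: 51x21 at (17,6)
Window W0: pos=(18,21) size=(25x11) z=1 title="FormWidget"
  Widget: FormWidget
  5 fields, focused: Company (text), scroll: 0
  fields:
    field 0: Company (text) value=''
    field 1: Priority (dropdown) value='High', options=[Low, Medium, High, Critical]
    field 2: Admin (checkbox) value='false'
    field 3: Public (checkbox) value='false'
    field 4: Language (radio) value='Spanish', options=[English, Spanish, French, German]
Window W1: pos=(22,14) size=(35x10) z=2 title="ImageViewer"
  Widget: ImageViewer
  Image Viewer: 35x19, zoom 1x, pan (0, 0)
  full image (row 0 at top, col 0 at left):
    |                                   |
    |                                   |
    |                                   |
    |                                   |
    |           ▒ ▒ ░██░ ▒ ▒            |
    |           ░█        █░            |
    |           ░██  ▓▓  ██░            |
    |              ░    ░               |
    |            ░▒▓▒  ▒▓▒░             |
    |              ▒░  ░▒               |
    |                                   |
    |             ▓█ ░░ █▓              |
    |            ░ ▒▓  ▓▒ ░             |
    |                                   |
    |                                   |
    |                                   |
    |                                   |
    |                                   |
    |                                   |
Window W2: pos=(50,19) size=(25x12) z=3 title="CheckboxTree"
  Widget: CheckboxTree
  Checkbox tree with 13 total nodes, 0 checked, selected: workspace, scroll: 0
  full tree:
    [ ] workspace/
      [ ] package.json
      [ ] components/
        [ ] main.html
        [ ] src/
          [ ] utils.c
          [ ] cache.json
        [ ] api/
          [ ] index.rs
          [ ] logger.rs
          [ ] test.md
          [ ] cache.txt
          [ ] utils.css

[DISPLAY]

                                                   
                                                   
                                                   
                                                   
                                                   
                                                   
                                                   
                                                   
     ┏━━━━━━━━━━━━━━━━━━━━━━━━━━━━━━━━━┓           
     ┃ ImageViewer                     ┃           
     ┠─────────────────────────────────┨           
     ┃                                 ┃           
     ┃                                 ┃           
     ┃                           ┏━━━━━━━━━━━━━━━━━
     ┃                           ┃ CheckboxTree    
 ┏━━━┃           ▒ ▒ ░██░ ▒ ▒    ┠─────────────────
 ┃ Fo┃           ░█        █░    ┃>[ ] workspace/  
 ┠───┗━━━━━━━━━━━━━━━━━━━━━━━━━━━┃   [ ] package.js
 ┃> Company:    [       ]┃       ┃   [ ] components
 ┃  Priority:   [High  ▼]┃       ┃     [ ] main.htm
 ┃  Admin:      [ ]      ┃       ┃     [ ] src/    


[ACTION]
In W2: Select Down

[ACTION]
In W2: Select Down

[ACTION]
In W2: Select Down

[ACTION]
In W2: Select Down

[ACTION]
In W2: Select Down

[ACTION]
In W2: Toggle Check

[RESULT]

                                                   
                                                   
                                                   
                                                   
                                                   
                                                   
                                                   
                                                   
     ┏━━━━━━━━━━━━━━━━━━━━━━━━━━━━━━━━━┓           
     ┃ ImageViewer                     ┃           
     ┠─────────────────────────────────┨           
     ┃                                 ┃           
     ┃                                 ┃           
     ┃                           ┏━━━━━━━━━━━━━━━━━
     ┃                           ┃ CheckboxTree    
 ┏━━━┃           ▒ ▒ ░██░ ▒ ▒    ┠─────────────────
 ┃ Fo┃           ░█        █░    ┃ [-] workspace/  
 ┠───┗━━━━━━━━━━━━━━━━━━━━━━━━━━━┃   [ ] package.js
 ┃> Company:    [       ]┃       ┃   [-] components
 ┃  Priority:   [High  ▼]┃       ┃     [ ] main.htm
 ┃  Admin:      [ ]      ┃       ┃     [-] src/    


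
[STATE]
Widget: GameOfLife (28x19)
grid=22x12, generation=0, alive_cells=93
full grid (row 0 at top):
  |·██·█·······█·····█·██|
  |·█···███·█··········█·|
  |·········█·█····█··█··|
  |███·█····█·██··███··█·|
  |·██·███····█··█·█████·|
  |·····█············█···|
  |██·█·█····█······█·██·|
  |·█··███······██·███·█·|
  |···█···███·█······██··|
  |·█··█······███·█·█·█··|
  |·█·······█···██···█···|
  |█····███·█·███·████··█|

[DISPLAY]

Gen: 0                      
·██·█·······█·····█·██      
·█···███·█··········█·      
·········█·█····█··█··      
███·█····█·██··███··█·      
·██·███····█··█·█████·      
·····█············█···      
██·█·█····█······█·██·      
·█··███······██·███·█·      
···█···███·█······██··      
·█··█······███·█·█·█··      
·█·······█···██···█···      
█····███·█·███·████··█      
                            
                            
                            
                            
                            
                            


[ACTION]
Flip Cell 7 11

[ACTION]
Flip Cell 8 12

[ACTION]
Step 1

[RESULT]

Gen: 1                      
·██··██············███      
·██··██·█·█·········██      
█·█··██··█·██··███·██·      
█·█·█······██·······█·      
█·█·█·█···███·······█·      
█··█············█·····      
███·············█···█·      
██·█·█████·█·█··█···█·      
··██··███······█····█·      
··█······█·█·····█·█··      
██···██·█··········█··      
······█·█·█·██·████···      
                            
                            
                            
                            
                            
                            


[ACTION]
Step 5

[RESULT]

Gen: 6                      
·███······███······█··      
█············█···█·██·      
█··██·········██····██      
·█·██······█··█·······      
·█·█·······█··█····█··      
·██········██··███·█··      
··██····█······███·█··      
········██····██···██·      
··██···██·█········██·      
·█··█·····██····██·██·      
··██·██··········███··      
·······█··········█···      
                            
                            
                            
                            
                            
                            


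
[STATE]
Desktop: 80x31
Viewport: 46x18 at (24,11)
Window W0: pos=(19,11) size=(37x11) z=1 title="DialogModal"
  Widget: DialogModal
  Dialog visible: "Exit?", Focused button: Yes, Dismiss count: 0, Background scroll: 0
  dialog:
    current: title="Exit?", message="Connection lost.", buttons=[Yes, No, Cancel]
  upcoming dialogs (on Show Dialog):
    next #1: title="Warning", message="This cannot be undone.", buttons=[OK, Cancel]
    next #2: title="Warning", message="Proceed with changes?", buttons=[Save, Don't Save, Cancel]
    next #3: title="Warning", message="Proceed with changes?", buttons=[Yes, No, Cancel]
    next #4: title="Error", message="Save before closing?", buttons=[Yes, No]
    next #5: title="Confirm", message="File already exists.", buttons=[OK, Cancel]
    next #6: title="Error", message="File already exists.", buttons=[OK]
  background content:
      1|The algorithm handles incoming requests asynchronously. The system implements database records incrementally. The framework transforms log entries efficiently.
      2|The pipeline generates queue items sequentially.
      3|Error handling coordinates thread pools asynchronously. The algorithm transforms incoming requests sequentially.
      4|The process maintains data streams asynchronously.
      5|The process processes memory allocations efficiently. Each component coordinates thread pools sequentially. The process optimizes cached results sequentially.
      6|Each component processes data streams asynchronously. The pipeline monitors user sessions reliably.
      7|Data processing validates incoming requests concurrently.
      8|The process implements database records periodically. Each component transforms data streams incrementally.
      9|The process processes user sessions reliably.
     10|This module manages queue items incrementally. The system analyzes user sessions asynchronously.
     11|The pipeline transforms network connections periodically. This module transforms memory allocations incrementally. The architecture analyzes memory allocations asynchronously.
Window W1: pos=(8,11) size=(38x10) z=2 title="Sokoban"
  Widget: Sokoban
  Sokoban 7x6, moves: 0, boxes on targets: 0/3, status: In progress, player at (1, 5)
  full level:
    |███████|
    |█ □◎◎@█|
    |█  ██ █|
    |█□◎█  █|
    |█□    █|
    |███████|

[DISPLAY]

━━━━━━━━━━━━━━━━━━━━━┓━━━━━━━━━┓              
                     ┃         ┃              
─────────────────────┨─────────┨              
                     ┃ming requ┃              
                     ┃──┐items ┃              
                     ┃  │read p┃              
                     ┃  │reams ┃              
                     ┃  │alloca┃              
                     ┃──┘ strea┃              
━━━━━━━━━━━━━━━━━━━━━┛incoming ┃              
━━━━━━━━━━━━━━━━━━━━━━━━━━━━━━━┛              
                                              
                                              
                                              
                                              
                                              
                                              
                                              


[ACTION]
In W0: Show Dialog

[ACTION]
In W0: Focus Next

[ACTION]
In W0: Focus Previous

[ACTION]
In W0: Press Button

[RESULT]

━━━━━━━━━━━━━━━━━━━━━┓━━━━━━━━━┓              
                     ┃         ┃              
─────────────────────┨─────────┨              
                     ┃ming requ┃              
                     ┃ue items ┃              
                     ┃ thread p┃              
                     ┃ streams ┃              
                     ┃ry alloca┃              
                     ┃ata strea┃              
━━━━━━━━━━━━━━━━━━━━━┛incoming ┃              
━━━━━━━━━━━━━━━━━━━━━━━━━━━━━━━┛              
                                              
                                              
                                              
                                              
                                              
                                              
                                              


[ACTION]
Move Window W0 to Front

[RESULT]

━━━━━━━━━━━━━━━━━━━━━━━━━━━━━━━┓              
logModal                       ┃              
───────────────────────────────┨              
algorithm handles incoming requ┃              
pipeline generates queue items ┃              
r handling coordinates thread p┃              
process maintains data streams ┃              
process processes memory alloca┃              
 component processes data strea┃              
 processing validates incoming ┃              
━━━━━━━━━━━━━━━━━━━━━━━━━━━━━━━┛              
                                              
                                              
                                              
                                              
                                              
                                              
                                              
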